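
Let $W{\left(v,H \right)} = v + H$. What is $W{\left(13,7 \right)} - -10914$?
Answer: $10934$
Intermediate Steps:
$W{\left(v,H \right)} = H + v$
$W{\left(13,7 \right)} - -10914 = \left(7 + 13\right) - -10914 = 20 + 10914 = 10934$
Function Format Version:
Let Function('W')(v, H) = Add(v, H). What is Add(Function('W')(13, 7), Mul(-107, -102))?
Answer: 10934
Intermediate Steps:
Function('W')(v, H) = Add(H, v)
Add(Function('W')(13, 7), Mul(-107, -102)) = Add(Add(7, 13), Mul(-107, -102)) = Add(20, 10914) = 10934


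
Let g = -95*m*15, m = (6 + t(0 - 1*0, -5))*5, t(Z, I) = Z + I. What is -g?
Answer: 7125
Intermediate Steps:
t(Z, I) = I + Z
m = 5 (m = (6 + (-5 + (0 - 1*0)))*5 = (6 + (-5 + (0 + 0)))*5 = (6 + (-5 + 0))*5 = (6 - 5)*5 = 1*5 = 5)
g = -7125 (g = -95*5*15 = -475*15 = -7125)
-g = -1*(-7125) = 7125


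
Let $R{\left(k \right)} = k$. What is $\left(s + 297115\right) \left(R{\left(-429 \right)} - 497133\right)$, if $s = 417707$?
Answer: $-355668263964$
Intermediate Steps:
$\left(s + 297115\right) \left(R{\left(-429 \right)} - 497133\right) = \left(417707 + 297115\right) \left(-429 - 497133\right) = 714822 \left(-497562\right) = -355668263964$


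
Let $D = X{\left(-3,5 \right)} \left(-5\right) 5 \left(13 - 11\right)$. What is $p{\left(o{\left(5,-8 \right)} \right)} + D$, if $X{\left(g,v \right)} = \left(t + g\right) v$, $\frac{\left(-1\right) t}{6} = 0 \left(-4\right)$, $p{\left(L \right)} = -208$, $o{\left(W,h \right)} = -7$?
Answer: $542$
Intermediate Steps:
$t = 0$ ($t = - 6 \cdot 0 \left(-4\right) = \left(-6\right) 0 = 0$)
$X{\left(g,v \right)} = g v$ ($X{\left(g,v \right)} = \left(0 + g\right) v = g v$)
$D = 750$ ($D = \left(-3\right) 5 \left(-5\right) 5 \left(13 - 11\right) = \left(-15\right) \left(-5\right) 5 \cdot 2 = 75 \cdot 5 \cdot 2 = 375 \cdot 2 = 750$)
$p{\left(o{\left(5,-8 \right)} \right)} + D = -208 + 750 = 542$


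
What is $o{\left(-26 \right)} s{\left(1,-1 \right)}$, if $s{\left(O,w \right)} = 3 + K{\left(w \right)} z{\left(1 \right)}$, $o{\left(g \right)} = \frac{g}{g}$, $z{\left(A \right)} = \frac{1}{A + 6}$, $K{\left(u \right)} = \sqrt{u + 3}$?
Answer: $3 + \frac{\sqrt{2}}{7} \approx 3.202$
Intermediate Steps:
$K{\left(u \right)} = \sqrt{3 + u}$
$z{\left(A \right)} = \frac{1}{6 + A}$
$o{\left(g \right)} = 1$
$s{\left(O,w \right)} = 3 + \frac{\sqrt{3 + w}}{7}$ ($s{\left(O,w \right)} = 3 + \frac{\sqrt{3 + w}}{6 + 1} = 3 + \frac{\sqrt{3 + w}}{7}$)
$o{\left(-26 \right)} s{\left(1,-1 \right)} = 1 \left(3 + \frac{\sqrt{3 - 1}}{7}\right) = 1 \left(3 + \frac{\sqrt{2}}{7}\right) = 3 + \frac{\sqrt{2}}{7}$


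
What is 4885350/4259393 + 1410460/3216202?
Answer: 10859987945740/6849534142693 ≈ 1.5855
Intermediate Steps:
4885350/4259393 + 1410460/3216202 = 4885350*(1/4259393) + 1410460*(1/3216202) = 4885350/4259393 + 705230/1608101 = 10859987945740/6849534142693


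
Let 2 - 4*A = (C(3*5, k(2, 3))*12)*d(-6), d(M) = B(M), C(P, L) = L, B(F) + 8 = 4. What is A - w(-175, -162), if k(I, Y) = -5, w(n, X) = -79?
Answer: 39/2 ≈ 19.500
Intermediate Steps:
B(F) = -4 (B(F) = -8 + 4 = -4)
d(M) = -4
A = -119/2 (A = ½ - (-5*12)*(-4)/4 = ½ - (-15)*(-4) = ½ - ¼*240 = ½ - 60 = -119/2 ≈ -59.500)
A - w(-175, -162) = -119/2 - 1*(-79) = -119/2 + 79 = 39/2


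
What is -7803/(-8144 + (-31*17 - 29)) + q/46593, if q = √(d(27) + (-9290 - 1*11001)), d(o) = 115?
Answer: 2601/2900 + 4*I*√1261/46593 ≈ 0.8969 + 0.0030486*I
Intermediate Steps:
q = 4*I*√1261 (q = √(115 + (-9290 - 1*11001)) = √(115 + (-9290 - 11001)) = √(115 - 20291) = √(-20176) = 4*I*√1261 ≈ 142.04*I)
-7803/(-8144 + (-31*17 - 29)) + q/46593 = -7803/(-8144 + (-31*17 - 29)) + (4*I*√1261)/46593 = -7803/(-8144 + (-527 - 29)) + (4*I*√1261)*(1/46593) = -7803/(-8144 - 556) + 4*I*√1261/46593 = -7803/(-8700) + 4*I*√1261/46593 = -7803*(-1/8700) + 4*I*√1261/46593 = 2601/2900 + 4*I*√1261/46593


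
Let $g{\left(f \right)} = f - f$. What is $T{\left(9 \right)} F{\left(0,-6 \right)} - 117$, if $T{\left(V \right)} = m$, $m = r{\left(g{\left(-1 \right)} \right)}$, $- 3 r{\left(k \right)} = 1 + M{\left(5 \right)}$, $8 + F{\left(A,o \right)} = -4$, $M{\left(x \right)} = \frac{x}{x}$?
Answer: $-109$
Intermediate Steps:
$M{\left(x \right)} = 1$
$g{\left(f \right)} = 0$
$F{\left(A,o \right)} = -12$ ($F{\left(A,o \right)} = -8 - 4 = -12$)
$r{\left(k \right)} = - \frac{2}{3}$ ($r{\left(k \right)} = - \frac{1 + 1}{3} = \left(- \frac{1}{3}\right) 2 = - \frac{2}{3}$)
$m = - \frac{2}{3} \approx -0.66667$
$T{\left(V \right)} = - \frac{2}{3}$
$T{\left(9 \right)} F{\left(0,-6 \right)} - 117 = \left(- \frac{2}{3}\right) \left(-12\right) - 117 = 8 - 117 = -109$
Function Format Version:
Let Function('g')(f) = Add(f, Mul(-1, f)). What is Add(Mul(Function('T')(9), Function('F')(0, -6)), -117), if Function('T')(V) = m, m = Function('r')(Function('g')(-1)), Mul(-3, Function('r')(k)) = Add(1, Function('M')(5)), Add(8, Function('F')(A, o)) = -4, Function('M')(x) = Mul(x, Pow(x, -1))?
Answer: -109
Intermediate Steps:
Function('M')(x) = 1
Function('g')(f) = 0
Function('F')(A, o) = -12 (Function('F')(A, o) = Add(-8, -4) = -12)
Function('r')(k) = Rational(-2, 3) (Function('r')(k) = Mul(Rational(-1, 3), Add(1, 1)) = Mul(Rational(-1, 3), 2) = Rational(-2, 3))
m = Rational(-2, 3) ≈ -0.66667
Function('T')(V) = Rational(-2, 3)
Add(Mul(Function('T')(9), Function('F')(0, -6)), -117) = Add(Mul(Rational(-2, 3), -12), -117) = Add(8, -117) = -109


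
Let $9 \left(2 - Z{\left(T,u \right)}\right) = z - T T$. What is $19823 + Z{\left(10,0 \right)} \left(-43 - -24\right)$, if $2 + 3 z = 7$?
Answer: $\frac{528590}{27} \approx 19577.0$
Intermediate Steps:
$z = \frac{5}{3}$ ($z = - \frac{2}{3} + \frac{1}{3} \cdot 7 = - \frac{2}{3} + \frac{7}{3} = \frac{5}{3} \approx 1.6667$)
$Z{\left(T,u \right)} = \frac{49}{27} + \frac{T^{2}}{9}$ ($Z{\left(T,u \right)} = 2 - \frac{\frac{5}{3} - T T}{9} = 2 - \frac{\frac{5}{3} - T^{2}}{9} = 2 + \left(- \frac{5}{27} + \frac{T^{2}}{9}\right) = \frac{49}{27} + \frac{T^{2}}{9}$)
$19823 + Z{\left(10,0 \right)} \left(-43 - -24\right) = 19823 + \left(\frac{49}{27} + \frac{10^{2}}{9}\right) \left(-43 - -24\right) = 19823 + \left(\frac{49}{27} + \frac{1}{9} \cdot 100\right) \left(-43 + 24\right) = 19823 + \left(\frac{49}{27} + \frac{100}{9}\right) \left(-19\right) = 19823 + \frac{349}{27} \left(-19\right) = 19823 - \frac{6631}{27} = \frac{528590}{27}$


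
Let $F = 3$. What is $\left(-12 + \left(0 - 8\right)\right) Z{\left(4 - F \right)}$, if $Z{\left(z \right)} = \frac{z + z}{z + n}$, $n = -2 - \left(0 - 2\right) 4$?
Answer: $- \frac{40}{7} \approx -5.7143$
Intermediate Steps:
$n = 6$ ($n = -2 - \left(-2\right) 4 = -2 - -8 = -2 + 8 = 6$)
$Z{\left(z \right)} = \frac{2 z}{6 + z}$ ($Z{\left(z \right)} = \frac{z + z}{z + 6} = \frac{2 z}{6 + z}$)
$\left(-12 + \left(0 - 8\right)\right) Z{\left(4 - F \right)} = \left(-12 + \left(0 - 8\right)\right) \frac{2 \left(4 - 3\right)}{6 + \left(4 - 3\right)} = \left(-12 - 8\right) 2 \cdot 1 \frac{1}{6 + 1} = - 20 \cdot 2 \cdot 1 \cdot \frac{1}{7} = \left(-20\right) \frac{2}{7} = - \frac{40}{7}$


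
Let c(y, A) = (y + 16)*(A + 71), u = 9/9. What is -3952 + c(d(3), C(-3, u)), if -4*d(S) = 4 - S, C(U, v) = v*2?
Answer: -11209/4 ≈ -2802.3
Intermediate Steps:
u = 1 (u = 9*(1/9) = 1)
C(U, v) = 2*v
d(S) = -1 + S/4 (d(S) = -(4 - S)/4 = -1 + S/4)
c(y, A) = (16 + y)*(71 + A)
-3952 + c(d(3), C(-3, u)) = -3952 + (1136 + 16*(2*1) + 71*(-1 + (1/4)*3) + (2*1)*(-1 + (1/4)*3)) = -3952 + (1136 + 16*2 + 71*(-1 + 3/4) + 2*(-1 + 3/4)) = -3952 + (1136 + 32 + 71*(-1/4) + 2*(-1/4)) = -3952 + (1136 + 32 - 71/4 - 1/2) = -3952 + 4599/4 = -11209/4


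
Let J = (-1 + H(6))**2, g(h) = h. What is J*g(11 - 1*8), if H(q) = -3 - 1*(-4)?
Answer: 0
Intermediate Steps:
H(q) = 1 (H(q) = -3 + 4 = 1)
J = 0 (J = (-1 + 1)**2 = 0**2 = 0)
J*g(11 - 1*8) = 0*(11 - 1*8) = 0*(11 - 8) = 0*3 = 0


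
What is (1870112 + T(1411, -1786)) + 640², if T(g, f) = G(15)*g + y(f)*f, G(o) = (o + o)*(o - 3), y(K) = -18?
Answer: 2819820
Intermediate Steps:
G(o) = 2*o*(-3 + o) (G(o) = (2*o)*(-3 + o) = 2*o*(-3 + o))
T(g, f) = -18*f + 360*g (T(g, f) = (2*15*(-3 + 15))*g - 18*f = (2*15*12)*g - 18*f = 360*g - 18*f = -18*f + 360*g)
(1870112 + T(1411, -1786)) + 640² = (1870112 + (-18*(-1786) + 360*1411)) + 640² = (1870112 + (32148 + 507960)) + 409600 = (1870112 + 540108) + 409600 = 2410220 + 409600 = 2819820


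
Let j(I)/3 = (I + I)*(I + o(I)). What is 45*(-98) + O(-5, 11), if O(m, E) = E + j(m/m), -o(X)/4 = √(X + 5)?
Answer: -4393 - 24*√6 ≈ -4451.8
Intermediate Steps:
o(X) = -4*√(5 + X) (o(X) = -4*√(X + 5) = -4*√(5 + X))
j(I) = 6*I*(I - 4*√(5 + I)) (j(I) = 3*((I + I)*(I - 4*√(5 + I))) = 3*((2*I)*(I - 4*√(5 + I))) = 3*(2*I*(I - 4*√(5 + I))) = 6*I*(I - 4*√(5 + I)))
O(m, E) = 6 + E - 24*√6 (O(m, E) = E + 6*(m/m)*(m/m - 4*√(5 + m/m)) = E + 6*1*(1 - 4*√(5 + 1)) = E + 6*1*(1 - 4*√6) = E + (6 - 24*√6) = 6 + E - 24*√6)
45*(-98) + O(-5, 11) = 45*(-98) + (6 + 11 - 24*√6) = -4410 + (17 - 24*√6) = -4393 - 24*√6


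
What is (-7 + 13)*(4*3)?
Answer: 72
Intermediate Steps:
(-7 + 13)*(4*3) = 6*12 = 72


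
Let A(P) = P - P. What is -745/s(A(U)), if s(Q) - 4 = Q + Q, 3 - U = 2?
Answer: -745/4 ≈ -186.25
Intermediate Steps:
U = 1 (U = 3 - 1*2 = 3 - 2 = 1)
A(P) = 0
s(Q) = 4 + 2*Q (s(Q) = 4 + (Q + Q) = 4 + 2*Q)
-745/s(A(U)) = -745/(4 + 2*0) = -745/(4 + 0) = -745/4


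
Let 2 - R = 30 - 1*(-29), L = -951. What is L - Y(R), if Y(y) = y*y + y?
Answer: -4143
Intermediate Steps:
R = -57 (R = 2 - (30 - 1*(-29)) = 2 - (30 + 29) = 2 - 1*59 = 2 - 59 = -57)
Y(y) = y + y**2 (Y(y) = y**2 + y = y + y**2)
L - Y(R) = -951 - (-57)*(1 - 57) = -951 - (-57)*(-56) = -951 - 1*3192 = -951 - 3192 = -4143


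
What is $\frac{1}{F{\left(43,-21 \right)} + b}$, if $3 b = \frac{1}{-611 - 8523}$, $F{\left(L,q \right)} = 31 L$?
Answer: $\frac{27402}{36526865} \approx 0.00075019$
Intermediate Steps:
$b = - \frac{1}{27402}$ ($b = \frac{1}{3 \left(-611 - 8523\right)} = \frac{1}{3 \left(-9134\right)} = \frac{1}{3} \left(- \frac{1}{9134}\right) = - \frac{1}{27402} \approx -3.6494 \cdot 10^{-5}$)
$\frac{1}{F{\left(43,-21 \right)} + b} = \frac{1}{31 \cdot 43 - \frac{1}{27402}} = \frac{1}{1333 - \frac{1}{27402}} = \frac{1}{\frac{36526865}{27402}} = \frac{27402}{36526865}$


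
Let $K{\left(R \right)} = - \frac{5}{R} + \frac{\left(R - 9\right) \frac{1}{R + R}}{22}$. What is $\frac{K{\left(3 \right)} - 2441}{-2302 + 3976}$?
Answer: $- \frac{161219}{110484} \approx -1.4592$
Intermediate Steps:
$K{\left(R \right)} = - \frac{5}{R} + \frac{-9 + R}{44 R}$ ($K{\left(R \right)} = - \frac{5}{R} + \frac{-9 + R}{2 R} \frac{1}{22} = - \frac{5}{R} + \frac{-9 + R}{44 R}$)
$\frac{K{\left(3 \right)} - 2441}{-2302 + 3976} = \frac{\frac{-229 + 3}{44 \cdot 3} - 2441}{-2302 + 3976} = \frac{\frac{1}{44} \cdot \frac{1}{3} \left(-226\right) - 2441}{1674} = \left(- \frac{113}{66} - 2441\right) \frac{1}{1674} = \left(- \frac{161219}{66}\right) \frac{1}{1674} = - \frac{161219}{110484}$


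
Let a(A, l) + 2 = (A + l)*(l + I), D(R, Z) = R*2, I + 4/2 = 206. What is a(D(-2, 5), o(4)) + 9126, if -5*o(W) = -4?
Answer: 211716/25 ≈ 8468.6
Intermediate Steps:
I = 204 (I = -2 + 206 = 204)
o(W) = ⅘ (o(W) = -⅕*(-4) = ⅘)
D(R, Z) = 2*R
a(A, l) = -2 + (204 + l)*(A + l) (a(A, l) = -2 + (A + l)*(l + 204) = -2 + (A + l)*(204 + l) = -2 + (204 + l)*(A + l))
a(D(-2, 5), o(4)) + 9126 = (-2 + (⅘)² + 204*(2*(-2)) + 204*(⅘) + (2*(-2))*(⅘)) + 9126 = (-2 + 16/25 + 204*(-4) + 816/5 - 4*⅘) + 9126 = (-2 + 16/25 - 816 + 816/5 - 16/5) + 9126 = -16434/25 + 9126 = 211716/25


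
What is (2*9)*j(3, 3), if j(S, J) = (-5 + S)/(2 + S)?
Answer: -36/5 ≈ -7.2000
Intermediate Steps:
j(S, J) = (-5 + S)/(2 + S)
(2*9)*j(3, 3) = (2*9)*((-5 + 3)/(2 + 3)) = 18*(-2/5) = -36/5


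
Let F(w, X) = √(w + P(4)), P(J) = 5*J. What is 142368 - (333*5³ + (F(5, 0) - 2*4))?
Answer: 100746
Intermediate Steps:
F(w, X) = √(20 + w) (F(w, X) = √(w + 5*4) = √(w + 20) = √(20 + w))
142368 - (333*5³ + (F(5, 0) - 2*4)) = 142368 - (333*5³ + (√(20 + 5) - 2*4)) = 142368 - (333*125 + (√25 - 8)) = 142368 - (41625 + (5 - 8)) = 142368 - (41625 - 3) = 142368 - 1*41622 = 142368 - 41622 = 100746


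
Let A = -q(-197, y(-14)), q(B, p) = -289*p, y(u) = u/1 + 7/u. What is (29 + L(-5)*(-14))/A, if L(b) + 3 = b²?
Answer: 558/8381 ≈ 0.066579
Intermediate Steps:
L(b) = -3 + b²
y(u) = u + 7/u (y(u) = u*1 + 7/u = u + 7/u)
q(B, p) = -289*p
A = -8381/2 (A = -(-289)*(-14 + 7/(-14)) = -(-289)*(-14 + 7*(-1/14)) = -(-289)*(-14 - ½) = -(-289)*(-29)/2 = -1*8381/2 = -8381/2 ≈ -4190.5)
(29 + L(-5)*(-14))/A = (29 + (-3 + (-5)²)*(-14))/(-8381/2) = (29 + (-3 + 25)*(-14))*(-2/8381) = (29 + 22*(-14))*(-2/8381) = (29 - 308)*(-2/8381) = -279*(-2/8381) = 558/8381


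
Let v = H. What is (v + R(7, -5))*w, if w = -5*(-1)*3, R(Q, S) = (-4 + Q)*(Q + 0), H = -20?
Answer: 15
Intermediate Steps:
R(Q, S) = Q*(-4 + Q) (R(Q, S) = (-4 + Q)*Q = Q*(-4 + Q))
w = 15 (w = 5*3 = 15)
v = -20
(v + R(7, -5))*w = (-20 + 7*(-4 + 7))*15 = (-20 + 7*3)*15 = (-20 + 21)*15 = 1*15 = 15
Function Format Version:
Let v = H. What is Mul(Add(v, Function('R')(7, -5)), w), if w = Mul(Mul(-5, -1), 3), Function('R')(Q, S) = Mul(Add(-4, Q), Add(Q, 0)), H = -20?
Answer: 15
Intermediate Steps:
Function('R')(Q, S) = Mul(Q, Add(-4, Q)) (Function('R')(Q, S) = Mul(Add(-4, Q), Q) = Mul(Q, Add(-4, Q)))
w = 15 (w = Mul(5, 3) = 15)
v = -20
Mul(Add(v, Function('R')(7, -5)), w) = Mul(Add(-20, Mul(7, Add(-4, 7))), 15) = Mul(Add(-20, Mul(7, 3)), 15) = Mul(Add(-20, 21), 15) = Mul(1, 15) = 15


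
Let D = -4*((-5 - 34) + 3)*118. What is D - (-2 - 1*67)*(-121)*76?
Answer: -617532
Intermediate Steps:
D = 16992 (D = -4*(-39 + 3)*118 = -4*(-36)*118 = 144*118 = 16992)
D - (-2 - 1*67)*(-121)*76 = 16992 - (-2 - 1*67)*(-121)*76 = 16992 - (-2 - 67)*(-121)*76 = 16992 - (-69*(-121))*76 = 16992 - 8349*76 = 16992 - 1*634524 = 16992 - 634524 = -617532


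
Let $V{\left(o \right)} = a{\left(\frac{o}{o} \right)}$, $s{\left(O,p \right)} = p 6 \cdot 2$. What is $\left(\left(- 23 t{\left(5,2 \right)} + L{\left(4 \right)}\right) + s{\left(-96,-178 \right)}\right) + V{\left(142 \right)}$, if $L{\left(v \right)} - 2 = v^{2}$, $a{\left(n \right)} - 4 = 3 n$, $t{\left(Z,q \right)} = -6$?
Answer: $-1973$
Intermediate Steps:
$s{\left(O,p \right)} = 12 p$ ($s{\left(O,p \right)} = 6 p 2 = 12 p$)
$a{\left(n \right)} = 4 + 3 n$
$L{\left(v \right)} = 2 + v^{2}$
$V{\left(o \right)} = 7$ ($V{\left(o \right)} = 4 + 3 \frac{o}{o} = 4 + 3 \cdot 1 = 4 + 3 = 7$)
$\left(\left(- 23 t{\left(5,2 \right)} + L{\left(4 \right)}\right) + s{\left(-96,-178 \right)}\right) + V{\left(142 \right)} = \left(\left(\left(-23\right) \left(-6\right) + \left(2 + 4^{2}\right)\right) + 12 \left(-178\right)\right) + 7 = \left(\left(138 + \left(2 + 16\right)\right) - 2136\right) + 7 = \left(\left(138 + 18\right) - 2136\right) + 7 = \left(156 - 2136\right) + 7 = -1980 + 7 = -1973$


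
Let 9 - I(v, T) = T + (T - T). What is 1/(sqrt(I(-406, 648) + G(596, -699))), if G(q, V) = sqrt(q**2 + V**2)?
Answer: 1/sqrt(-639 + 13*sqrt(4993)) ≈ 0.059805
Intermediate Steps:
I(v, T) = 9 - T (I(v, T) = 9 - (T + (T - T)) = 9 - (T + 0) = 9 - T)
G(q, V) = sqrt(V**2 + q**2)
1/(sqrt(I(-406, 648) + G(596, -699))) = 1/(sqrt((9 - 1*648) + sqrt((-699)**2 + 596**2))) = 1/(sqrt((9 - 648) + sqrt(488601 + 355216))) = 1/(sqrt(-639 + sqrt(843817))) = 1/(sqrt(-639 + 13*sqrt(4993))) = 1/sqrt(-639 + 13*sqrt(4993))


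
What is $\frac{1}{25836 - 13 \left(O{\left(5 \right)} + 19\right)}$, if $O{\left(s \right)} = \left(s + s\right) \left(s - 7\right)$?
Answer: $\frac{1}{25849} \approx 3.8686 \cdot 10^{-5}$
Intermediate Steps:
$O{\left(s \right)} = 2 s \left(-7 + s\right)$
$\frac{1}{25836 - 13 \left(O{\left(5 \right)} + 19\right)} = \frac{1}{25836 - 13 \left(2 \cdot 5 \left(-7 + 5\right) + 19\right)} = \frac{1}{25836 - 13 \left(2 \cdot 5 \left(-2\right) + 19\right)} = \frac{1}{25836 - 13 \left(-20 + 19\right)} = \frac{1}{25836 - -13} = \frac{1}{25836 + 13} = \frac{1}{25849}$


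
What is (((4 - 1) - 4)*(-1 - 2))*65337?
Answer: 196011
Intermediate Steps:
(((4 - 1) - 4)*(-1 - 2))*65337 = ((3 - 4)*(-3))*65337 = -1*(-3)*65337 = 3*65337 = 196011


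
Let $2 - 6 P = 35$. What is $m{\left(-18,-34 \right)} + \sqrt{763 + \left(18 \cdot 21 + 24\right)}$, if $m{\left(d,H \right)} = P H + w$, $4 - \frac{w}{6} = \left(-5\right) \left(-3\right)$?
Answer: $121 + \sqrt{1165} \approx 155.13$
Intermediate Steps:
$P = - \frac{11}{2}$ ($P = \frac{1}{3} - \frac{35}{6} = - \frac{11}{2} \approx -5.5$)
$w = -66$ ($w = 24 - 6 \left(\left(-5\right) \left(-3\right)\right) = 24 - 90 = -66$)
$m{\left(d,H \right)} = -66 - \frac{11 H}{2}$ ($m{\left(d,H \right)} = - \frac{11 H}{2} - 66 = -66 - \frac{11 H}{2}$)
$m{\left(-18,-34 \right)} + \sqrt{763 + \left(18 \cdot 21 + 24\right)} = \left(-66 - -187\right) + \sqrt{763 + \left(18 \cdot 21 + 24\right)} = \left(-66 + 187\right) + \sqrt{763 + \left(378 + 24\right)} = 121 + \sqrt{763 + 402} = 121 + \sqrt{1165}$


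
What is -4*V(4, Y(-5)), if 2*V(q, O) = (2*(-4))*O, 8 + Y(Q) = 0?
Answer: -128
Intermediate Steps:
Y(Q) = -8 (Y(Q) = -8 + 0 = -8)
V(q, O) = -4*O (V(q, O) = ((2*(-4))*O)/2 = (-8*O)/2 = -4*O)
-4*V(4, Y(-5)) = -(-16)*(-8) = -4*32 = -128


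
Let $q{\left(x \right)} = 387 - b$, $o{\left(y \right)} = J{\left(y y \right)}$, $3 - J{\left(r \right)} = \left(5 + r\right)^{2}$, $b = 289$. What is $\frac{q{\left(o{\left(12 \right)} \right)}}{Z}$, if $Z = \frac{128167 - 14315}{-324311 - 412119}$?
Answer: $- \frac{18042535}{28463} \approx -633.89$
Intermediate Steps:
$Z = - \frac{56926}{368215}$ ($Z = \frac{113852}{-736430} = 113852 \left(- \frac{1}{736430}\right) = - \frac{56926}{368215} \approx -0.1546$)
$J{\left(r \right)} = 3 - \left(5 + r\right)^{2}$
$o{\left(y \right)} = 3 - \left(5 + y^{2}\right)^{2}$ ($o{\left(y \right)} = 3 - \left(5 + y y\right)^{2} = 3 - \left(5 + y^{2}\right)^{2}$)
$q{\left(x \right)} = 98$ ($q{\left(x \right)} = 387 - 289 = 98$)
$\frac{q{\left(o{\left(12 \right)} \right)}}{Z} = \frac{98}{- \frac{56926}{368215}} = 98 \left(- \frac{368215}{56926}\right) = - \frac{18042535}{28463}$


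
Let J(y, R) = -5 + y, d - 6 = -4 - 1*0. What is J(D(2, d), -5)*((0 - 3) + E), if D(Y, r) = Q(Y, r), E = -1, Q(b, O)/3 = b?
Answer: -4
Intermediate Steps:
Q(b, O) = 3*b
d = 2 (d = 6 + (-4 - 1*0) = 6 + (-4 + 0) = 6 - 4 = 2)
D(Y, r) = 3*Y
J(D(2, d), -5)*((0 - 3) + E) = (-5 + 3*2)*((0 - 3) - 1) = (-5 + 6)*(-3 - 1) = 1*(-4) = -4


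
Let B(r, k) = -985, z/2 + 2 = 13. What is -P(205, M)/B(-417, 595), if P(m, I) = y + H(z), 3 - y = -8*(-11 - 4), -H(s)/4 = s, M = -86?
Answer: -41/197 ≈ -0.20812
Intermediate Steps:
z = 22 (z = -4 + 2*13 = -4 + 26 = 22)
H(s) = -4*s
y = -117 (y = 3 - (-8)*(-11 - 4) = 3 - (-8)*(-15) = 3 - 1*120 = 3 - 120 = -117)
P(m, I) = -205 (P(m, I) = -117 - 4*22 = -117 - 88 = -205)
-P(205, M)/B(-417, 595) = -(-205)/(-985) = -(-205)*(-1)/985 = -1*41/197 = -41/197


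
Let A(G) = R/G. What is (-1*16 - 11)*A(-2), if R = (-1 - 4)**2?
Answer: 675/2 ≈ 337.50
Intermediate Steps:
R = 25 (R = (-5)**2 = 25)
A(G) = 25/G
(-1*16 - 11)*A(-2) = (-1*16 - 11)*(25/(-2)) = (-16 - 11)*(25*(-1/2)) = -27*(-25/2) = 675/2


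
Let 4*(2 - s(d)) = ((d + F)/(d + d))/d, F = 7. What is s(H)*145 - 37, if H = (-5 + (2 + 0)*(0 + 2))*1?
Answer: 577/4 ≈ 144.25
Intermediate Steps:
H = -1 (H = (-5 + 2*2)*1 = (-5 + 4)*1 = -1*1 = -1)
s(d) = 2 - (7 + d)/(8*d**2) (s(d) = 2 - (d + 7)/(d + d)/(4*d) = 2 - (7 + d)/((2*d))/(4*d) = 2 - (7 + d)*(1/(2*d))/(4*d) = 2 - (7 + d)/(2*d)/(4*d) = 2 - (7 + d)/(8*d**2))
s(H)*145 - 37 = ((1/8)*(-7 - 1*(-1) + 16*(-1)**2)/(-1)**2)*145 - 37 = ((1/8)*1*(-7 + 1 + 16*1))*145 - 37 = ((1/8)*1*(-7 + 1 + 16))*145 - 37 = ((1/8)*1*10)*145 - 37 = (5/4)*145 - 37 = 725/4 - 37 = 577/4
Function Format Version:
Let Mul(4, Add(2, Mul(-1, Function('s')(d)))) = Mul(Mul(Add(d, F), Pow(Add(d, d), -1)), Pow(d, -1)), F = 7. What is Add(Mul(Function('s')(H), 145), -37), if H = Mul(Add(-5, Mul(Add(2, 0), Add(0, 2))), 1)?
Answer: Rational(577, 4) ≈ 144.25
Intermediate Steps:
H = -1 (H = Mul(Add(-5, Mul(2, 2)), 1) = Mul(Add(-5, 4), 1) = Mul(-1, 1) = -1)
Function('s')(d) = Add(2, Mul(Rational(-1, 8), Pow(d, -2), Add(7, d))) (Function('s')(d) = Add(2, Mul(Rational(-1, 4), Mul(Mul(Add(d, 7), Pow(Add(d, d), -1)), Pow(d, -1)))) = Add(2, Mul(Rational(-1, 4), Mul(Mul(Add(7, d), Pow(Mul(2, d), -1)), Pow(d, -1)))) = Add(2, Mul(Rational(-1, 4), Mul(Mul(Add(7, d), Mul(Rational(1, 2), Pow(d, -1))), Pow(d, -1)))) = Add(2, Mul(Rational(-1, 4), Mul(Mul(Rational(1, 2), Pow(d, -1), Add(7, d)), Pow(d, -1)))) = Add(2, Mul(Rational(-1, 4), Mul(Rational(1, 2), Pow(d, -2), Add(7, d)))) = Add(2, Mul(Rational(-1, 8), Pow(d, -2), Add(7, d))))
Add(Mul(Function('s')(H), 145), -37) = Add(Mul(Mul(Rational(1, 8), Pow(-1, -2), Add(-7, Mul(-1, -1), Mul(16, Pow(-1, 2)))), 145), -37) = Add(Mul(Mul(Rational(1, 8), 1, Add(-7, 1, Mul(16, 1))), 145), -37) = Add(Mul(Mul(Rational(1, 8), 1, Add(-7, 1, 16)), 145), -37) = Add(Mul(Mul(Rational(1, 8), 1, 10), 145), -37) = Add(Mul(Rational(5, 4), 145), -37) = Add(Rational(725, 4), -37) = Rational(577, 4)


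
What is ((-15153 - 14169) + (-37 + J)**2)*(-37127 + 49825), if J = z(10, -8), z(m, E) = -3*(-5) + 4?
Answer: -368216604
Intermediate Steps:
z(m, E) = 19 (z(m, E) = 15 + 4 = 19)
J = 19
((-15153 - 14169) + (-37 + J)**2)*(-37127 + 49825) = ((-15153 - 14169) + (-37 + 19)**2)*(-37127 + 49825) = (-29322 + (-18)**2)*12698 = (-29322 + 324)*12698 = -28998*12698 = -368216604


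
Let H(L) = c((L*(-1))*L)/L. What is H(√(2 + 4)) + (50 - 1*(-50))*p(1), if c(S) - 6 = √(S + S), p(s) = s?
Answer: 100 + √6 + I*√2 ≈ 102.45 + 1.4142*I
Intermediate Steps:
c(S) = 6 + √2*√S (c(S) = 6 + √(S + S) = 6 + √(2*S) = 6 + √2*√S)
H(L) = (6 + √2*√(-L²))/L (H(L) = (6 + √2*√((L*(-1))*L))/L = (6 + √2*√((-L)*L))/L = (6 + √2*√(-L²))/L)
H(√(2 + 4)) + (50 - 1*(-50))*p(1) = (6 + √2*√(-(√(2 + 4))²))/(√(2 + 4)) + (50 - 1*(-50))*1 = (6 + √2*√(-(√6)²))/(√6) + (50 + 50)*1 = (√6/6)*(6 + √2*√(-1*6)) + 100*1 = (√6/6)*(6 + √2*√(-6)) + 100 = (√6/6)*(6 + √2*(I*√6)) + 100 = (√6/6)*(6 + 2*I*√3) + 100 = √6*(6 + 2*I*√3)/6 + 100 = 100 + √6*(6 + 2*I*√3)/6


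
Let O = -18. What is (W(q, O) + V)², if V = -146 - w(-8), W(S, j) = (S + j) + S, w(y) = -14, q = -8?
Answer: 27556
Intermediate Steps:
W(S, j) = j + 2*S
V = -132 (V = -146 - 1*(-14) = -146 + 14 = -132)
(W(q, O) + V)² = ((-18 + 2*(-8)) - 132)² = ((-18 - 16) - 132)² = (-34 - 132)² = (-166)² = 27556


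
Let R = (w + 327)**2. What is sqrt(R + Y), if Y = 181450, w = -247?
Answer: 85*sqrt(26) ≈ 433.42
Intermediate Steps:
R = 6400 (R = (-247 + 327)**2 = 80**2 = 6400)
sqrt(R + Y) = sqrt(6400 + 181450) = sqrt(187850) = 85*sqrt(26)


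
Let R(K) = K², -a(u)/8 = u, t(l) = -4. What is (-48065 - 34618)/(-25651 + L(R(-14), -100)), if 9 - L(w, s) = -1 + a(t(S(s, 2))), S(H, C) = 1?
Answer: 82683/25673 ≈ 3.2206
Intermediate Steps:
a(u) = -8*u
L(w, s) = -22 (L(w, s) = 9 - (-1 - 8*(-4)) = 9 - (-1 + 32) = 9 - 1*31 = 9 - 31 = -22)
(-48065 - 34618)/(-25651 + L(R(-14), -100)) = (-48065 - 34618)/(-25651 - 22) = -82683/(-25673) = -82683*(-1/25673) = 82683/25673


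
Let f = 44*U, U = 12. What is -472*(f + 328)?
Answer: -404032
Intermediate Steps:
f = 528 (f = 44*12 = 528)
-472*(f + 328) = -472*(528 + 328) = -472*856 = -404032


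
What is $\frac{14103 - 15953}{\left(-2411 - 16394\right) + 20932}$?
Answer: $- \frac{1850}{2127} \approx -0.86977$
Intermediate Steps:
$\frac{14103 - 15953}{\left(-2411 - 16394\right) + 20932} = - \frac{1850}{\left(-2411 - 16394\right) + 20932} = - \frac{1850}{-18805 + 20932} = - \frac{1850}{2127}$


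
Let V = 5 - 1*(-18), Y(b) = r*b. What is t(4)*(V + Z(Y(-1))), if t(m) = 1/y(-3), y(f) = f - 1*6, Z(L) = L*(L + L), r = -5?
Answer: -73/9 ≈ -8.1111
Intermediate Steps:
Y(b) = -5*b
Z(L) = 2*L² (Z(L) = L*(2*L) = 2*L²)
y(f) = -6 + f (y(f) = f - 6 = -6 + f)
V = 23 (V = 5 + 18 = 23)
t(m) = -⅑ (t(m) = 1/(-6 - 3) = 1/(-9) = -⅑)
t(4)*(V + Z(Y(-1))) = -(23 + 2*(-5*(-1))²)/9 = -(23 + 2*5²)/9 = -(23 + 2*25)/9 = -(23 + 50)/9 = -⅑*73 = -73/9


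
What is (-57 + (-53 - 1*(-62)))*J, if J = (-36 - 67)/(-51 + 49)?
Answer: -2472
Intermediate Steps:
J = 103/2 (J = -103/(-2) = -103*(-½) = 103/2 ≈ 51.500)
(-57 + (-53 - 1*(-62)))*J = (-57 + (-53 - 1*(-62)))*(103/2) = (-57 + (-53 + 62))*(103/2) = (-57 + 9)*(103/2) = -48*103/2 = -2472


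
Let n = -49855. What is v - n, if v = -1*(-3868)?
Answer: 53723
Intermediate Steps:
v = 3868
v - n = 3868 - 1*(-49855) = 3868 + 49855 = 53723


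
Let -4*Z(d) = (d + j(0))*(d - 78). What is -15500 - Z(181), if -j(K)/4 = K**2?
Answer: -43357/4 ≈ -10839.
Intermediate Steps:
j(K) = -4*K**2
Z(d) = -d*(-78 + d)/4 (Z(d) = -(d - 4*0**2)*(d - 78)/4 = -(d - 4*0)*(-78 + d)/4 = -(d + 0)*(-78 + d)/4 = -d*(-78 + d)/4)
-15500 - Z(181) = -15500 - 181*(78 - 1*181)/4 = -15500 - 181*(78 - 181)/4 = -15500 - 181*(-103)/4 = -15500 - 1*(-18643/4) = -15500 + 18643/4 = -43357/4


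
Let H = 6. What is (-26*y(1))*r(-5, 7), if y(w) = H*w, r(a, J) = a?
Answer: 780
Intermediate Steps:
y(w) = 6*w
(-26*y(1))*r(-5, 7) = -156*(-5) = 780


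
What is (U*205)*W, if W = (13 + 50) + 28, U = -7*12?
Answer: -1567020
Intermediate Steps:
U = -84
W = 91 (W = 63 + 28 = 91)
(U*205)*W = -84*205*91 = -17220*91 = -1567020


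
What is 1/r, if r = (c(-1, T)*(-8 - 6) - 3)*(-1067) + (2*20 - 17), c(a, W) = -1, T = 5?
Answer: -1/11714 ≈ -8.5368e-5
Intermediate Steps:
r = -11714 (r = (-(-8 - 6) - 3)*(-1067) + (2*20 - 17) = (-1*(-14) - 3)*(-1067) + (40 - 17) = (14 - 3)*(-1067) + 23 = 11*(-1067) + 23 = -11737 + 23 = -11714)
1/r = 1/(-11714) = -1/11714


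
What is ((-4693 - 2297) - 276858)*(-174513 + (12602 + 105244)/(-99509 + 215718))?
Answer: 5756398658131608/116209 ≈ 4.9535e+10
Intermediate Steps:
((-4693 - 2297) - 276858)*(-174513 + (12602 + 105244)/(-99509 + 215718)) = (-6990 - 276858)*(-174513 + 117846/116209) = -283848*(-174513 + 117846*(1/116209)) = -283848*(-174513 + 117846/116209) = -283848*(-20279863371/116209) = 5756398658131608/116209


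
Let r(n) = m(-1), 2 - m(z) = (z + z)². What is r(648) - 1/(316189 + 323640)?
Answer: -1279659/639829 ≈ -2.0000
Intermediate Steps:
m(z) = 2 - 4*z² (m(z) = 2 - (z + z)² = 2 - (2*z)² = 2 - 4*z²)
r(n) = -2 (r(n) = 2 - 4*(-1)² = 2 - 4*1 = 2 - 4 = -2)
r(648) - 1/(316189 + 323640) = -2 - 1/(316189 + 323640) = -2 - 1/639829 = -1279659/639829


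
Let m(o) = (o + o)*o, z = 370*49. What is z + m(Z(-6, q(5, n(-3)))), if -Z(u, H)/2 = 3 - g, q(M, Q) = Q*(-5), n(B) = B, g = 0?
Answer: 18202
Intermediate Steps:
q(M, Q) = -5*Q
Z(u, H) = -6 (Z(u, H) = -2*(3 - 1*0) = -2*(3 + 0) = -2*3 = -6)
z = 18130
m(o) = 2*o² (m(o) = (2*o)*o = 2*o²)
z + m(Z(-6, q(5, n(-3)))) = 18130 + 2*(-6)² = 18130 + 2*36 = 18130 + 72 = 18202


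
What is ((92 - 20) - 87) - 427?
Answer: -442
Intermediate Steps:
((92 - 20) - 87) - 427 = (72 - 87) - 427 = -15 - 427 = -442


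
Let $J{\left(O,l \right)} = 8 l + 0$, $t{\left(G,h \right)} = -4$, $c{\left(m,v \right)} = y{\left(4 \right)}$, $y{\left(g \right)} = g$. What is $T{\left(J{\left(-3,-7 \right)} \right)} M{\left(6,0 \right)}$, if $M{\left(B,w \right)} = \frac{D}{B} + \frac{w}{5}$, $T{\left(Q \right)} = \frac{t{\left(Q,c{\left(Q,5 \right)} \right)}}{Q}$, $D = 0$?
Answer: $0$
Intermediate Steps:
$c{\left(m,v \right)} = 4$
$J{\left(O,l \right)} = 8 l$
$T{\left(Q \right)} = - \frac{4}{Q}$
$M{\left(B,w \right)} = \frac{w}{5}$ ($M{\left(B,w \right)} = \frac{0}{B} + \frac{w}{5} = 0 + w \frac{1}{5} = 0 + \frac{w}{5} = \frac{w}{5}$)
$T{\left(J{\left(-3,-7 \right)} \right)} M{\left(6,0 \right)} = - \frac{4}{8 \left(-7\right)} \frac{1}{5} \cdot 0 = - \frac{4}{-56} \cdot 0 = \left(-4\right) \left(- \frac{1}{56}\right) 0 = \frac{1}{14} \cdot 0 = 0$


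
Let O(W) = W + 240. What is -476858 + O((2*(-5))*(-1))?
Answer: -476608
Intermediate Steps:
O(W) = 240 + W
-476858 + O((2*(-5))*(-1)) = -476858 + (240 + (2*(-5))*(-1)) = -476858 + (240 - 10*(-1)) = -476858 + (240 + 10) = -476858 + 250 = -476608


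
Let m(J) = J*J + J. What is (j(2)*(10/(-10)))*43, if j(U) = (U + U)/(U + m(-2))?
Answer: -43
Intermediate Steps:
m(J) = J + J² (m(J) = J² + J = J + J²)
j(U) = 2*U/(2 + U) (j(U) = (U + U)/(U - 2*(1 - 2)) = (2*U)/(U - 2*(-1)) = (2*U)/(U + 2) = (2*U)/(2 + U) = 2*U/(2 + U))
(j(2)*(10/(-10)))*43 = ((2*2/(2 + 2))*(10/(-10)))*43 = ((2*2/4)*(10*(-⅒)))*43 = ((2*2*(¼))*(-1))*43 = (1*(-1))*43 = -1*43 = -43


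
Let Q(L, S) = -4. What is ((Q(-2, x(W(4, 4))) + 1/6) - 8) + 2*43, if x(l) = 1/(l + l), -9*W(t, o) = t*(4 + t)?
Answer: 445/6 ≈ 74.167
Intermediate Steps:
W(t, o) = -t*(4 + t)/9
x(l) = 1/(2*l)
((Q(-2, x(W(4, 4))) + 1/6) - 8) + 2*43 = ((-4 + 1/6) - 8) + 2*43 = ((-4 + ⅙) - 8) + 86 = (-23/6 - 8) + 86 = -71/6 + 86 = 445/6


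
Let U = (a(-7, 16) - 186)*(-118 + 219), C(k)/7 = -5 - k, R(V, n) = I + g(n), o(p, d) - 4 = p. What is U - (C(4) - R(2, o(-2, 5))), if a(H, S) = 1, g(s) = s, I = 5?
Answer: -18615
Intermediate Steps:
o(p, d) = 4 + p
R(V, n) = 5 + n
C(k) = -35 - 7*k (C(k) = 7*(-5 - k) = -35 - 7*k)
U = -18685 (U = (1 - 186)*(-118 + 219) = -185*101 = -18685)
U - (C(4) - R(2, o(-2, 5))) = -18685 - ((-35 - 7*4) - (5 + (4 - 2))) = -18685 - ((-35 - 28) - (5 + 2)) = -18685 - (-63 - 1*7) = -18685 - (-63 - 7) = -18685 - 1*(-70) = -18685 + 70 = -18615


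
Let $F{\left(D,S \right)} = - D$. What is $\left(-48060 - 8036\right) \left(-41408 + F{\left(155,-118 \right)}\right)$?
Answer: $2331518048$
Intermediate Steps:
$\left(-48060 - 8036\right) \left(-41408 + F{\left(155,-118 \right)}\right) = \left(-48060 - 8036\right) \left(-41408 - 155\right) = - 56096 \left(-41408 - 155\right) = \left(-56096\right) \left(-41563\right) = 2331518048$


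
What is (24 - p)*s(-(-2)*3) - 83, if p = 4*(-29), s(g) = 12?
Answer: 1597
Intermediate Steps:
p = -116
(24 - p)*s(-(-2)*3) - 83 = (24 - 1*(-116))*12 - 83 = (24 + 116)*12 - 83 = 140*12 - 83 = 1680 - 83 = 1597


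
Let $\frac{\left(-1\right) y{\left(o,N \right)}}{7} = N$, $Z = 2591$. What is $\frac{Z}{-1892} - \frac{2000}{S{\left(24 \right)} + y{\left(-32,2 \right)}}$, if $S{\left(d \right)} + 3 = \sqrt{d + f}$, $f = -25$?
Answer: $\frac{6357661}{54868} + \frac{200 i}{29} \approx 115.87 + 6.8966 i$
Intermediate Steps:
$y{\left(o,N \right)} = - 7 N$
$S{\left(d \right)} = -3 + \sqrt{-25 + d}$ ($S{\left(d \right)} = -3 + \sqrt{d - 25} = -3 + \sqrt{-25 + d}$)
$\frac{Z}{-1892} - \frac{2000}{S{\left(24 \right)} + y{\left(-32,2 \right)}} = \frac{2591}{-1892} - \frac{2000}{\left(-3 + \sqrt{-25 + 24}\right) - 14} = 2591 \left(- \frac{1}{1892}\right) - \frac{2000}{\left(-3 + \sqrt{-1}\right) - 14} = - \frac{2591}{1892} - \frac{2000}{\left(-3 + i\right) - 14} = - \frac{2591}{1892} - \frac{2000}{-17 + i} = - \frac{2591}{1892} - 2000 \frac{-17 - i}{290} = - \frac{2591}{1892} - \frac{200 \left(-17 - i\right)}{29}$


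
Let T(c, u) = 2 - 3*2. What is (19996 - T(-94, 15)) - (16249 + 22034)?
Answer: -18283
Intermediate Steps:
T(c, u) = -4 (T(c, u) = 2 - 6 = -4)
(19996 - T(-94, 15)) - (16249 + 22034) = (19996 - 1*(-4)) - (16249 + 22034) = (19996 + 4) - 1*38283 = 20000 - 38283 = -18283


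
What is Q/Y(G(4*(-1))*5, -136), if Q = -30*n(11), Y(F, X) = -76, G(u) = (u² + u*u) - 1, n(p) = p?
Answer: 165/38 ≈ 4.3421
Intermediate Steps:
G(u) = -1 + 2*u² (G(u) = (u² + u²) - 1 = 2*u² - 1 = -1 + 2*u²)
Q = -330 (Q = -30*11 = -330)
Q/Y(G(4*(-1))*5, -136) = -330/(-76) = -330*(-1/76) = 165/38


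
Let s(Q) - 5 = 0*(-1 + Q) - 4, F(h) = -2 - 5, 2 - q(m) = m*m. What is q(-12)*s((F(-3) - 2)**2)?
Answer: -142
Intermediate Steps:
q(m) = 2 - m**2 (q(m) = 2 - m*m = 2 - m**2)
F(h) = -7
s(Q) = 1 (s(Q) = 5 + (0*(-1 + Q) - 4) = 5 + (0 - 4) = 5 - 4 = 1)
q(-12)*s((F(-3) - 2)**2) = (2 - 1*(-12)**2)*1 = (2 - 1*144)*1 = (2 - 144)*1 = -142*1 = -142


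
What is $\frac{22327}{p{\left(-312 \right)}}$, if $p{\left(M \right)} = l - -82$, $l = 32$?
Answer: $\frac{22327}{114} \approx 195.85$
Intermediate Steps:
$p{\left(M \right)} = 114$ ($p{\left(M \right)} = 32 - -82 = 32 + 82 = 114$)
$\frac{22327}{p{\left(-312 \right)}} = \frac{22327}{114}$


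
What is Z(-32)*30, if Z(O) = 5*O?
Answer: -4800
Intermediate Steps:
Z(-32)*30 = (5*(-32))*30 = -160*30 = -4800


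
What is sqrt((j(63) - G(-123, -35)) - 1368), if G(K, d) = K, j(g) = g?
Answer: I*sqrt(1182) ≈ 34.38*I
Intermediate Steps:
sqrt((j(63) - G(-123, -35)) - 1368) = sqrt((63 - 1*(-123)) - 1368) = sqrt((63 + 123) - 1368) = sqrt(186 - 1368) = sqrt(-1182) = I*sqrt(1182)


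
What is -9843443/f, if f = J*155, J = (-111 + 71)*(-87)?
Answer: -9843443/539400 ≈ -18.249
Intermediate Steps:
J = 3480 (J = -40*(-87) = 3480)
f = 539400 (f = 3480*155 = 539400)
-9843443/f = -9843443/539400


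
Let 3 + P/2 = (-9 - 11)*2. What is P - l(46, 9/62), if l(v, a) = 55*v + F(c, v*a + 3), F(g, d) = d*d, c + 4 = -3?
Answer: -2603976/961 ≈ -2709.7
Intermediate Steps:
c = -7 (c = -4 - 3 = -7)
P = -86 (P = -6 + 2*((-9 - 11)*2) = -6 + 2*(-20*2) = -6 + 2*(-40) = -6 - 80 = -86)
F(g, d) = d²
l(v, a) = (3 + a*v)² + 55*v (l(v, a) = 55*v + (v*a + 3)² = 55*v + (a*v + 3)² = 55*v + (3 + a*v)² = (3 + a*v)² + 55*v)
P - l(46, 9/62) = -86 - ((3 + (9/62)*46)² + 55*46) = -86 - ((3 + (9*(1/62))*46)² + 2530) = -86 - ((3 + (9/62)*46)² + 2530) = -86 - ((3 + 207/31)² + 2530) = -86 - ((300/31)² + 2530) = -86 - (90000/961 + 2530) = -86 - 1*2521330/961 = -86 - 2521330/961 = -2603976/961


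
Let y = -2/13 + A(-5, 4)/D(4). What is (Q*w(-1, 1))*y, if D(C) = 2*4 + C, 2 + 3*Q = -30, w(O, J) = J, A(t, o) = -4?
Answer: 608/117 ≈ 5.1966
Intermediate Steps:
Q = -32/3 (Q = -2/3 + (1/3)*(-30) = -2/3 - 10 = -32/3 ≈ -10.667)
D(C) = 8 + C
y = -19/39 (y = -2/13 - 4/(8 + 4) = -2*1/13 - 4/12 = -2/13 - 4*1/12 = -2/13 - 1/3 = -19/39 ≈ -0.48718)
(Q*w(-1, 1))*y = -32/3*1*(-19/39) = -32/3*(-19/39) = 608/117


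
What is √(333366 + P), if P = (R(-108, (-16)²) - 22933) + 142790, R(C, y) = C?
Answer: √453115 ≈ 673.14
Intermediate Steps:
P = 119749 (P = (-108 - 22933) + 142790 = -23041 + 142790 = 119749)
√(333366 + P) = √(333366 + 119749) = √453115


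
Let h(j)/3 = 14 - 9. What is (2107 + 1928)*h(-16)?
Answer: 60525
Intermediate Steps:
h(j) = 15 (h(j) = 3*(14 - 9) = 3*5 = 15)
(2107 + 1928)*h(-16) = (2107 + 1928)*15 = 4035*15 = 60525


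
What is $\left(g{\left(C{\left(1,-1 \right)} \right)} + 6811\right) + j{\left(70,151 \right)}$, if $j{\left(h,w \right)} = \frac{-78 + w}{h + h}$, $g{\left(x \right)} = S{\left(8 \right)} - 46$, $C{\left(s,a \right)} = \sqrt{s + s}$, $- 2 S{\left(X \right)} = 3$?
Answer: $\frac{946963}{140} \approx 6764.0$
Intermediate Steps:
$S{\left(X \right)} = - \frac{3}{2}$ ($S{\left(X \right)} = \left(- \frac{1}{2}\right) 3 = - \frac{3}{2}$)
$C{\left(s,a \right)} = \sqrt{2} \sqrt{s}$ ($C{\left(s,a \right)} = \sqrt{2 s} = \sqrt{2} \sqrt{s}$)
$g{\left(x \right)} = - \frac{95}{2}$ ($g{\left(x \right)} = - \frac{3}{2} - 46 = - \frac{95}{2}$)
$j{\left(h,w \right)} = \frac{-78 + w}{2 h}$
$\left(g{\left(C{\left(1,-1 \right)} \right)} + 6811\right) + j{\left(70,151 \right)} = \left(- \frac{95}{2} + 6811\right) + \frac{-78 + 151}{2 \cdot 70} = \frac{13527}{2} + \frac{1}{2} \cdot \frac{1}{70} \cdot 73 = \frac{13527}{2} + \frac{73}{140} = \frac{946963}{140}$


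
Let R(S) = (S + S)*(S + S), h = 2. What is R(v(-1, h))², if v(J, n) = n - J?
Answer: 1296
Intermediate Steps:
R(S) = 4*S² (R(S) = (2*S)*(2*S) = 4*S²)
R(v(-1, h))² = (4*(2 - 1*(-1))²)² = (4*(2 + 1)²)² = (4*3²)² = (4*9)² = 36² = 1296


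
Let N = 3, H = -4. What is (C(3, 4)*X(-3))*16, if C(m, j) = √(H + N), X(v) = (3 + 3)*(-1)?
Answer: -96*I ≈ -96.0*I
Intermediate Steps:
X(v) = -6 (X(v) = 6*(-1) = -6)
C(m, j) = I (C(m, j) = √(-4 + 3) = √(-1) = I)
(C(3, 4)*X(-3))*16 = (I*(-6))*16 = -6*I*16 = -96*I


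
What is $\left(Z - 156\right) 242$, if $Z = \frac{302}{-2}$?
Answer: $-74294$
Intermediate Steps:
$Z = -151$ ($Z = 302 \left(- \frac{1}{2}\right) = -151$)
$\left(Z - 156\right) 242 = \left(-151 - 156\right) 242 = \left(-307\right) 242 = -74294$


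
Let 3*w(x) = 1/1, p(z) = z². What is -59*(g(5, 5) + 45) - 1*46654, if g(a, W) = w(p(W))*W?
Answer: -148222/3 ≈ -49407.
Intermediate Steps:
w(x) = ⅓ (w(x) = (⅓)/1 = (⅓)*1 = ⅓)
g(a, W) = W/3
-59*(g(5, 5) + 45) - 1*46654 = -59*((⅓)*5 + 45) - 1*46654 = -59*(5/3 + 45) - 46654 = -59*140/3 - 46654 = -8260/3 - 46654 = -148222/3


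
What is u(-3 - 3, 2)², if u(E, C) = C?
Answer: 4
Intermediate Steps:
u(-3 - 3, 2)² = 2² = 4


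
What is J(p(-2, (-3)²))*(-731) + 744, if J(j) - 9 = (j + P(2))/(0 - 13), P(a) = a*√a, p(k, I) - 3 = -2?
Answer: -75124/13 + 1462*√2/13 ≈ -5619.7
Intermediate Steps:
p(k, I) = 1 (p(k, I) = 3 - 2 = 1)
P(a) = a^(3/2)
J(j) = 9 - 2*√2/13 - j/13 (J(j) = 9 + (j + 2^(3/2))/(0 - 13) = 9 + (j + 2*√2)/(-13) = 9 + (j + 2*√2)*(-1/13) = 9 + (-2*√2/13 - j/13) = 9 - 2*√2/13 - j/13)
J(p(-2, (-3)²))*(-731) + 744 = (9 - 2*√2/13 - 1/13*1)*(-731) + 744 = (9 - 2*√2/13 - 1/13)*(-731) + 744 = (116/13 - 2*√2/13)*(-731) + 744 = (-84796/13 + 1462*√2/13) + 744 = -75124/13 + 1462*√2/13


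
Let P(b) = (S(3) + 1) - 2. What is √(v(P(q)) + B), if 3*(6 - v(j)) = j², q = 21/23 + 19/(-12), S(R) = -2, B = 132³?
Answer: √2299971 ≈ 1516.6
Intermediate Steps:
B = 2299968
q = -185/276 (q = 21*(1/23) + 19*(-1/12) = 21/23 - 19/12 = -185/276 ≈ -0.67029)
P(b) = -3 (P(b) = (-2 + 1) - 2 = -1 - 2 = -3)
v(j) = 6 - j²/3
√(v(P(q)) + B) = √((6 - ⅓*(-3)²) + 2299968) = √((6 - ⅓*9) + 2299968) = √((6 - 3) + 2299968) = √(3 + 2299968) = √2299971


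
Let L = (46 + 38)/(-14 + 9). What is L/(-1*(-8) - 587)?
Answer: 28/965 ≈ 0.029016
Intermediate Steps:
L = -84/5 (L = 84/(-5) = 84*(-⅕) = -84/5 ≈ -16.800)
L/(-1*(-8) - 587) = -84/5/(-1*(-8) - 587) = -84/5/(8 - 587) = -84/5/(-579) = -1/579*(-84/5) = 28/965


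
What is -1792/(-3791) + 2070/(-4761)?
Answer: 3306/87193 ≈ 0.037916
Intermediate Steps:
-1792/(-3791) + 2070/(-4761) = -1792*(-1/3791) + 2070*(-1/4761) = 1792/3791 - 10/23 = 3306/87193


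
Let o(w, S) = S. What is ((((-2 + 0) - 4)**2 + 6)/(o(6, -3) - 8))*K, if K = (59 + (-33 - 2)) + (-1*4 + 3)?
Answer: -966/11 ≈ -87.818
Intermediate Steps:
K = 23 (K = (59 - 35) + (-4 + 3) = 24 - 1 = 23)
((((-2 + 0) - 4)**2 + 6)/(o(6, -3) - 8))*K = ((((-2 + 0) - 4)**2 + 6)/(-3 - 8))*23 = (((-2 - 4)**2 + 6)/(-11))*23 = (((-6)**2 + 6)*(-1/11))*23 = ((36 + 6)*(-1/11))*23 = (42*(-1/11))*23 = -42/11*23 = -966/11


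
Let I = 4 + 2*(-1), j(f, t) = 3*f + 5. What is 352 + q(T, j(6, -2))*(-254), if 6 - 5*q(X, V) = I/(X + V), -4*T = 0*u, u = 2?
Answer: 5936/115 ≈ 51.617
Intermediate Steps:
T = 0 (T = -0*2 = -¼*0 = 0)
j(f, t) = 5 + 3*f
I = 2 (I = 4 - 2 = 2)
q(X, V) = 6/5 - 2/(5*(V + X)) (q(X, V) = 6/5 - 2/(5*(X + V)) = 6/5 - 2/(5*(V + X)))
352 + q(T, j(6, -2))*(-254) = 352 + (2*(-1 + 3*(5 + 3*6) + 3*0)/(5*((5 + 3*6) + 0)))*(-254) = 352 + (2*(-1 + 3*(5 + 18) + 0)/(5*((5 + 18) + 0)))*(-254) = 352 + (2*(-1 + 3*23 + 0)/(5*(23 + 0)))*(-254) = 352 + ((⅖)*(-1 + 69 + 0)/23)*(-254) = 352 + ((⅖)*(1/23)*68)*(-254) = 352 + (136/115)*(-254) = 352 - 34544/115 = 5936/115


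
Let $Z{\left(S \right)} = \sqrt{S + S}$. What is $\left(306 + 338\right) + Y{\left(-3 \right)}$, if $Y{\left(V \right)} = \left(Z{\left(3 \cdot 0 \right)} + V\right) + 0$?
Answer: $641$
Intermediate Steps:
$Z{\left(S \right)} = \sqrt{2} \sqrt{S}$ ($Z{\left(S \right)} = \sqrt{2 S} = \sqrt{2} \sqrt{S}$)
$Y{\left(V \right)} = V$ ($Y{\left(V \right)} = \left(\sqrt{2} \sqrt{3 \cdot 0} + V\right) + 0 = \left(\sqrt{2} \sqrt{0} + V\right) + 0 = \left(\sqrt{2} \cdot 0 + V\right) + 0 = \left(0 + V\right) + 0 = V + 0 = V$)
$\left(306 + 338\right) + Y{\left(-3 \right)} = \left(306 + 338\right) - 3 = 644 - 3 = 641$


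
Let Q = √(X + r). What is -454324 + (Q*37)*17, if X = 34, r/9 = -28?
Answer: -454324 + 629*I*√218 ≈ -4.5432e+5 + 9287.1*I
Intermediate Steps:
r = -252 (r = 9*(-28) = -252)
Q = I*√218 (Q = √(34 - 252) = √(-218) = I*√218 ≈ 14.765*I)
-454324 + (Q*37)*17 = -454324 + ((I*√218)*37)*17 = -454324 + (37*I*√218)*17 = -454324 + 629*I*√218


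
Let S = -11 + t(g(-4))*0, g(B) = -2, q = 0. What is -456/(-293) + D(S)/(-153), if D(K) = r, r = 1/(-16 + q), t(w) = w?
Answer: 1116581/717264 ≈ 1.5567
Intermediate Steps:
r = -1/16 (r = 1/(-16 + 0) = 1/(-16) = -1/16 ≈ -0.062500)
S = -11 (S = -11 - 2*0 = -11 + 0 = -11)
D(K) = -1/16
-456/(-293) + D(S)/(-153) = -456/(-293) - 1/16/(-153) = -456*(-1/293) - 1/16*(-1/153) = 456/293 + 1/2448 = 1116581/717264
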